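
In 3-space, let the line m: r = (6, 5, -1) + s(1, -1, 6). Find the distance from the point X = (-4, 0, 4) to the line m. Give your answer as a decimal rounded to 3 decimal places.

11.556

Taking (6, 5, -1) on m with direction v = (1, -1, 6): w = X − (6, 5, -1) = (-10, -5, 5), and w × v = (-25, 65, 15).
Distance = |w × v| / |v| = √5075 / √38 ≈ 11.556.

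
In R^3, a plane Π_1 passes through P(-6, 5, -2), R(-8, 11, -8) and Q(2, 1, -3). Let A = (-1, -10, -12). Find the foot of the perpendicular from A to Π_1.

PR = (-2, 6, -6), PQ = (8, -4, -1); a normal to Π_1 is PR × PQ = (-30, -50, -40).
Using P: Π_1 has equation -30x - 50y - 40z = 10.
Foot = A − λn with λ = (n·A − d)/|n|² = (1010 − 10)/5000 = 1/5.
Foot = (-1, -10, -12) − (1/5)·(-30, -50, -40) = (5, 0, -4).

(5, 0, -4)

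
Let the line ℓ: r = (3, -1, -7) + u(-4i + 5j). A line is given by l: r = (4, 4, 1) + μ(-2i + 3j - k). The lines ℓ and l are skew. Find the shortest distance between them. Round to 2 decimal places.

6.11

Common perpendicular direction n = (-4, 5, 0) × (-2, 3, -1) = (-5, -4, -2).
With w = (4, 4, 1) − (3, -1, -7) = (1, 5, 8), w · n = -41.
Distance = |w · n| / |n| = |-41| / √45 ≈ 6.11.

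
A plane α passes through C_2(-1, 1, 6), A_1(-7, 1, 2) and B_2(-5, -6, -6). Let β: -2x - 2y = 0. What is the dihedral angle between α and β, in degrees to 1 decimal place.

38.0

C_2A_1 = (-6, 0, -4), C_2B_2 = (-4, -7, -12); a normal to α is C_2A_1 × C_2B_2 = (-28, -56, 42).
Using C_2: α has equation -28x - 56y + 42z = 224.
cos θ = |n₁·n₂| / (|n₁||n₂|) = |168| / (√5684 · √8).
θ = arccos(0.78784) ≈ 38.0°.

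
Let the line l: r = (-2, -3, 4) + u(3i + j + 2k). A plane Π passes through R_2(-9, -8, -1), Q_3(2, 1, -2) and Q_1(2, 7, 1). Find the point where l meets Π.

R_2Q_3 = (11, 9, -1), R_2Q_1 = (11, 15, 2); a normal to Π is R_2Q_3 × R_2Q_1 = (33, -33, 66).
Using R_2: Π has equation 33x - 33y + 66z = -99.
Substitute r = (-2, -3, 4) + t(3, 1, 2) into the plane: 297 + 198t = -99, so t = -2.
Intersection: (-2, -3, 4) + (-2)·(3, 1, 2) = (-8, -5, 0).

(-8, -5, 0)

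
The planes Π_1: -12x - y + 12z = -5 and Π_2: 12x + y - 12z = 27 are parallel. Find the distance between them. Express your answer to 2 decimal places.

1.29

Rescale Π_2 by 1/(-1): -12x - y + 12z = -27. Then distance = |-5 − (-27)| / √289 ≈ 1.29.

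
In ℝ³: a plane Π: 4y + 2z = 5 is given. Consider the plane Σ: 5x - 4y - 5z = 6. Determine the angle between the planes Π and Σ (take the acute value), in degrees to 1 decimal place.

cos θ = |n₁·n₂| / (|n₁||n₂|) = |-26| / (√20 · √66).
θ = arccos(0.71563) ≈ 44.3°.

44.3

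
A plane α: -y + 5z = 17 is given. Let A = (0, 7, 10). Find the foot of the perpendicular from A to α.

(0, 8, 5)

Foot = A − λn with λ = (n·A − d)/|n|² = (43 − 17)/26 = 1.
Foot = (0, 7, 10) − 1·(0, -1, 5) = (0, 8, 5).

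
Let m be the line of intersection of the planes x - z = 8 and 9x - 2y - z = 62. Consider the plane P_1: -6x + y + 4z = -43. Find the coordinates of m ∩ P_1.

(8, 5, 0)

Direction of m: (1, 0, -1) × (9, -2, -1) = (-2, -8, -2).
A point on m: solving the two plane equations with x = 5 gives (5, -7, -3).
Substitute r = (5, -7, -3) + t(-2, -8, -2) into the plane: -49 + (-4)t = -43, so t = -3/2.
Intersection: (5, -7, -3) + (-3/2)·(-2, -8, -2) = (8, 5, 0).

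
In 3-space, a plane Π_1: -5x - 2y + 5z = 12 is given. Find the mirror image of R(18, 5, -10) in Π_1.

(-12, -7, 20)

λ = (n·R − d)/|n|² = (-150 − 12)/54 = -3.
Reflection = R − 2λn = (18, 5, -10) − (-6)·(-5, -2, 5) = (-12, -7, 20).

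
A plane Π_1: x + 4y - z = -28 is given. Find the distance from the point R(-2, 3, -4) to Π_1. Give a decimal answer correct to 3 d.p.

9.899

n·R − d = (1)·(-2) + (4)·(3) + (-1)·(-4) − (-28) = 42; |n| = √18.
Distance = |42| / √18 = 42/√18 ≈ 9.899.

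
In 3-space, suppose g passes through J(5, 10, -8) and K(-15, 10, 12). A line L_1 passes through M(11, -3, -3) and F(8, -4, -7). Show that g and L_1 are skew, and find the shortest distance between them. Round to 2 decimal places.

A direction vector for g is K − J = (-20, 0, 20).
A direction vector for L_1 is F − M = (-3, -1, -4).
Common perpendicular direction n = (-20, 0, 20) × (-3, -1, -4) = (20, -140, 20).
With w = (11, -3, -3) − (5, 10, -8) = (6, -13, 5), w · n = 2040.
Since n ≠ 0 the lines are not parallel, and w · n = 2040 ≠ 0 so they do not intersect; hence they are skew.
Distance = |w · n| / |n| = |2040| / √20400 ≈ 14.28.

14.28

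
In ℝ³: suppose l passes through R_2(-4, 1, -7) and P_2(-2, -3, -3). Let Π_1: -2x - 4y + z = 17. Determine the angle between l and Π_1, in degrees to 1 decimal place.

35.6

A direction vector for l is P_2 − R_2 = (2, -4, 4).
sin θ = |n·v| / (|n||v|) = |16| / (√21 · √36) = 0.58191.
θ ≈ 35.6°.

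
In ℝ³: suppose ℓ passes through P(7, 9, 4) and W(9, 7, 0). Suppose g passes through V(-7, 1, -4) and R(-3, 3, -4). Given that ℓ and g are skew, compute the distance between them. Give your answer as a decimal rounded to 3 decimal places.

A direction vector for ℓ is W − P = (2, -2, -4).
A direction vector for g is R − V = (4, 2, 0).
Common perpendicular direction n = (2, -2, -4) × (4, 2, 0) = (8, -16, 12).
With w = (-7, 1, -4) − (7, 9, 4) = (-14, -8, -8), w · n = -80.
Distance = |w · n| / |n| = |-80| / √464 ≈ 3.714.

3.714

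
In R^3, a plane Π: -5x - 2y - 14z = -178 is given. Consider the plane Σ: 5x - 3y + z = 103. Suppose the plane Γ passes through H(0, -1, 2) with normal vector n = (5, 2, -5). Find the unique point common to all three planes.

(12, -11, 10)

Γ: n·r = n·H gives 5x + 2y - 5z = -12.
Solving the 3×3 linear system -5x - 2y - 14z = -178, 5x - 3y + z = 103, 5x + 2y - 5z = -12 (e.g. by elimination or Cramer's rule, determinant = -475) gives (12, -11, 10).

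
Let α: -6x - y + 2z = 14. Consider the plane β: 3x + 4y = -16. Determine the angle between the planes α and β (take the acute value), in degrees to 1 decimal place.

cos θ = |n₁·n₂| / (|n₁||n₂|) = |-22| / (√41 · √25).
θ = arccos(0.68716) ≈ 46.6°.

46.6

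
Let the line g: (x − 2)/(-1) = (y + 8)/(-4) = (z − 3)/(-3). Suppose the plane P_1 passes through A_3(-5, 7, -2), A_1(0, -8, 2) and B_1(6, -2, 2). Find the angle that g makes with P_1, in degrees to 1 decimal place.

42.8

g has direction (-1, -4, -3) through (2, -8, 3).
A_3A_1 = (5, -15, 4), A_3B_1 = (11, -9, 4); a normal to P_1 is A_3A_1 × A_3B_1 = (-24, 24, 120).
Using A_3: P_1 has equation -24x + 24y + 120z = 48.
sin θ = |n·v| / (|n||v|) = |-432| / (√15552 · √26) = 0.67937.
θ ≈ 42.8°.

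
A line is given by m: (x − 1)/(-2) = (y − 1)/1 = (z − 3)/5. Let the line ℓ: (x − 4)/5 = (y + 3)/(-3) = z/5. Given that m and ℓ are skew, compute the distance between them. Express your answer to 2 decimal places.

2.06

m has direction (-2, 1, 5) through (1, 1, 3).
ℓ has direction (5, -3, 5) through (4, -3, 0).
Common perpendicular direction n = (-2, 1, 5) × (5, -3, 5) = (20, 35, 1).
With w = (4, -3, 0) − (1, 1, 3) = (3, -4, -3), w · n = -83.
Distance = |w · n| / |n| = |-83| / √1626 ≈ 2.06.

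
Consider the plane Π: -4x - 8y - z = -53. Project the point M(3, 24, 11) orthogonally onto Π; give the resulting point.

Foot = M − λn with λ = (n·M − d)/|n|² = (-215 − (-53))/81 = -2.
Foot = (3, 24, 11) − (-2)·(-4, -8, -1) = (-5, 8, 9).

(-5, 8, 9)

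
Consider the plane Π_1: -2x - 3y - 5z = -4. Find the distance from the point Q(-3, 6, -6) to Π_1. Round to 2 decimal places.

n·Q − d = (-2)·(-3) + (-3)·(6) + (-5)·(-6) − (-4) = 22; |n| = √38.
Distance = |22| / √38 = 22/√38 ≈ 3.57.

3.57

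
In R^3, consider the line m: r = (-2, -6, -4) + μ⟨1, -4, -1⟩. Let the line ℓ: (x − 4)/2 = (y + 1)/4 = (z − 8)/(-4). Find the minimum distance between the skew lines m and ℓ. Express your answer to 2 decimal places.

ℓ has direction (2, 4, -4) through (4, -1, 8).
Common perpendicular direction n = (1, -4, -1) × (2, 4, -4) = (20, 2, 12).
With w = (4, -1, 8) − (-2, -6, -4) = (6, 5, 12), w · n = 274.
Distance = |w · n| / |n| = |274| / √548 ≈ 11.70.

11.70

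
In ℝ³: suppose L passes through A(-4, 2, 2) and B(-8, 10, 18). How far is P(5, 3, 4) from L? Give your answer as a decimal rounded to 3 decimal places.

9.271

A direction vector for L is B − A = (-4, 8, 16).
Taking (-4, 2, 2) on L with direction v = (-4, 8, 16): w = P − (-4, 2, 2) = (9, 1, 2), and w × v = (0, -152, 76).
Distance = |w × v| / |v| = √28880 / √336 ≈ 9.271.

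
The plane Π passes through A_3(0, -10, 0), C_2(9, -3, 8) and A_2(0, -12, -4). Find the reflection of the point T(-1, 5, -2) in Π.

(7, -19, 10)

A_3C_2 = (9, 7, 8), A_3A_2 = (0, -2, -4); a normal to Π is A_3C_2 × A_3A_2 = (-12, 36, -18).
Using A_3: Π has equation -12x + 36y - 18z = -360.
λ = (n·T − d)/|n|² = (228 − (-360))/1764 = 1/3.
Reflection = T − 2λn = (-1, 5, -2) − (2/3)·(-12, 36, -18) = (7, -19, 10).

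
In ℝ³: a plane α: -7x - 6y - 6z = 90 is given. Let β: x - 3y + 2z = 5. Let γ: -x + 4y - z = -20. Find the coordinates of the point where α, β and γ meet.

Solving the 3×3 linear system -7x - 6y - 6z = 90, x - 3y + 2z = 5, -x + 4y - z = -20 (e.g. by elimination or Cramer's rule, determinant = 35) gives (0, -7, -8).

(0, -7, -8)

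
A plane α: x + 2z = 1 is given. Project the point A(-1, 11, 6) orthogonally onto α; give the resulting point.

Foot = A − λn with λ = (n·A − d)/|n|² = (11 − 1)/5 = 2.
Foot = (-1, 11, 6) − 2·(1, 0, 2) = (-3, 11, 2).

(-3, 11, 2)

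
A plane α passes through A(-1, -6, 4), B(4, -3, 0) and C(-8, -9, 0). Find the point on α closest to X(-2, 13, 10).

(6, -3, 8)

AB = (5, 3, -4), AC = (-7, -3, -4); a normal to α is AB × AC = (-24, 48, 6).
Using A: α has equation -24x + 48y + 6z = -240.
Foot = X − λn with λ = (n·X − d)/|n|² = (732 − (-240))/2916 = 1/3.
Foot = (-2, 13, 10) − (1/3)·(-24, 48, 6) = (6, -3, 8).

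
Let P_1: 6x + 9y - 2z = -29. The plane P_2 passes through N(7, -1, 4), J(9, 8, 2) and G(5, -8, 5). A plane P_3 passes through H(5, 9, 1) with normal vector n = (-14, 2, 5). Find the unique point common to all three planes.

(3, -5, 1)

NJ = (2, 9, -2), NG = (-2, -7, 1); a normal to P_2 is NJ × NG = (-5, 2, 4).
Using N: P_2 has equation -5x + 2y + 4z = -21.
P_3: n·r = n·H gives -14x + 2y + 5z = -47.
Solving the 3×3 linear system 6x + 9y - 2z = -29, -5x + 2y + 4z = -21, -14x + 2y + 5z = -47 (e.g. by elimination or Cramer's rule, determinant = -303) gives (3, -5, 1).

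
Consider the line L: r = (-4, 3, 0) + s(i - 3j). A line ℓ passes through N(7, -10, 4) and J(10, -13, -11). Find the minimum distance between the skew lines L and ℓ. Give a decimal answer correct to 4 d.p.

6.7765

A direction vector for ℓ is J − N = (3, -3, -15).
Common perpendicular direction n = (1, -3, 0) × (3, -3, -15) = (45, 15, 6).
With w = (7, -10, 4) − (-4, 3, 0) = (11, -13, 4), w · n = 324.
Distance = |w · n| / |n| = |324| / √2286 ≈ 6.7765.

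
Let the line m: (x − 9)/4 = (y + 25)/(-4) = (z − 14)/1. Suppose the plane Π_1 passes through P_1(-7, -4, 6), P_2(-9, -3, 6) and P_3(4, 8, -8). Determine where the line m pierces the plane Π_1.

(-7, -9, 10)

m has direction (4, -4, 1) through (9, -25, 14).
P_1P_2 = (-2, 1, 0), P_1P_3 = (11, 12, -14); a normal to Π_1 is P_1P_2 × P_1P_3 = (-14, -28, -35).
Using P_1: Π_1 has equation -14x - 28y - 35z = 0.
Substitute r = (9, -25, 14) + t(4, -4, 1) into the plane: 84 + 21t = 0, so t = -4.
Intersection: (9, -25, 14) + (-4)·(4, -4, 1) = (-7, -9, 10).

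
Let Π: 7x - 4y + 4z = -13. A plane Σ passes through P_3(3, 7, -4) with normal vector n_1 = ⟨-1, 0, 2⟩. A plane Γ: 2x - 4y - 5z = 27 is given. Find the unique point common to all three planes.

Σ: n_1·r = n_1·P_3 gives -x + 2z = -11.
Solving the 3×3 linear system 7x - 4y + 4z = -13, -x + 2z = -11, 2x - 4y - 5z = 27 (e.g. by elimination or Cramer's rule, determinant = 76) gives (1, 0, -5).

(1, 0, -5)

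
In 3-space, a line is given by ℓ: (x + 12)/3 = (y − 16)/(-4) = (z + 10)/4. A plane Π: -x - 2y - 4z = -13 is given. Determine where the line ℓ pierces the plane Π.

ℓ has direction (3, -4, 4) through (-12, 16, -10).
Substitute r = (-12, 16, -10) + t(3, -4, 4) into the plane: 20 + (-11)t = -13, so t = 3.
Intersection: (-12, 16, -10) + 3·(3, -4, 4) = (-3, 4, 2).

(-3, 4, 2)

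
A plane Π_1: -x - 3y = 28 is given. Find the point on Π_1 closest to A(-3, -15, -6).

Foot = A − λn with λ = (n·A − d)/|n|² = (48 − 28)/10 = 2.
Foot = (-3, -15, -6) − 2·(-1, -3, 0) = (-1, -9, -6).

(-1, -9, -6)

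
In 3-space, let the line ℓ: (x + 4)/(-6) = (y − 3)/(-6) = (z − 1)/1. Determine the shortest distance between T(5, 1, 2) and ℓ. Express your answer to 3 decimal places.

ℓ has direction (-6, -6, 1) through (-4, 3, 1).
Taking (-4, 3, 1) on ℓ with direction v = (-6, -6, 1): w = T − (-4, 3, 1) = (9, -2, 1), and w × v = (4, -15, -66).
Distance = |w × v| / |v| = √4597 / √73 ≈ 7.936.

7.936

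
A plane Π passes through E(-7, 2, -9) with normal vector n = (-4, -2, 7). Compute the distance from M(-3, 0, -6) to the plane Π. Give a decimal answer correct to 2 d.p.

Π: n·r = n·E gives -4x - 2y + 7z = -39.
n·M − d = (-4)·(-3) + (-2)·(0) + (7)·(-6) − (-39) = 9; |n| = √69.
Distance = |9| / √69 = 9/√69 ≈ 1.08.

1.08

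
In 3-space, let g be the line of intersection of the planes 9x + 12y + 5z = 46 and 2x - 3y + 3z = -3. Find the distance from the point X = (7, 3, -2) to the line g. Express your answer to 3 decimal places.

Direction of g: (9, 12, 5) × (2, -3, 3) = (51, -17, -51).
A point on g: solving the two plane equations with x = 9 gives (9, 0, -7).
Taking (9, 0, -7) on g with direction v = (51, -17, -51): w = X − (9, 0, -7) = (-2, 3, 5), and w × v = (-68, 153, -119).
Distance = |w × v| / |v| = √42194 / √5491 ≈ 2.772.

2.772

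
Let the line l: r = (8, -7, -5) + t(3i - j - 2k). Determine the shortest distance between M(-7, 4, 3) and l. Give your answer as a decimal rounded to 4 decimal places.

Taking (8, -7, -5) on l with direction v = (3, -1, -2): w = M − (8, -7, -5) = (-15, 11, 8), and w × v = (-14, -6, -18).
Distance = |w × v| / |v| = √556 / √14 ≈ 6.3019.

6.3019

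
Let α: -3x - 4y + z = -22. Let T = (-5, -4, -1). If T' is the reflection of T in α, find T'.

λ = (n·T − d)/|n|² = (30 − (-22))/26 = 2.
Reflection = T − 2λn = (-5, -4, -1) − 4·(-3, -4, 1) = (7, 12, -5).

(7, 12, -5)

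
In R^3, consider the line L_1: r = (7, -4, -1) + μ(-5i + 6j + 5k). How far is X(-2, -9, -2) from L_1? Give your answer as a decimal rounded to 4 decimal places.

10.2877

Taking (7, -4, -1) on L_1 with direction v = (-5, 6, 5): w = X − (7, -4, -1) = (-9, -5, -1), and w × v = (-19, 50, -79).
Distance = |w × v| / |v| = √9102 / √86 ≈ 10.2877.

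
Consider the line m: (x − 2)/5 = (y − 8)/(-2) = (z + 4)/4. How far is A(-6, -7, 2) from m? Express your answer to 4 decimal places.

m has direction (5, -2, 4) through (2, 8, -4).
Taking (2, 8, -4) on m with direction v = (5, -2, 4): w = A − (2, 8, -4) = (-8, -15, 6), and w × v = (-48, 62, 91).
Distance = |w × v| / |v| = √14429 / √45 ≈ 17.9065.

17.9065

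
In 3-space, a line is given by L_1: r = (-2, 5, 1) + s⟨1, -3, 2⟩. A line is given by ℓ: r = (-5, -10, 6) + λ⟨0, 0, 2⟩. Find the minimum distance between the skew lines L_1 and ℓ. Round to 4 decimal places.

Common perpendicular direction n = (1, -3, 2) × (0, 0, 2) = (-6, -2, 0).
With w = (-5, -10, 6) − (-2, 5, 1) = (-3, -15, 5), w · n = 48.
Distance = |w · n| / |n| = |48| / √40 ≈ 7.5895.

7.5895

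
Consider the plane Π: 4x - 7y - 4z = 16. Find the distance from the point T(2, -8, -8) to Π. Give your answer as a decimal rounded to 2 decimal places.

8.89

n·T − d = (4)·(2) + (-7)·(-8) + (-4)·(-8) − 16 = 80; |n| = √81.
Distance = |80| / √81 = 80/√81 ≈ 8.89.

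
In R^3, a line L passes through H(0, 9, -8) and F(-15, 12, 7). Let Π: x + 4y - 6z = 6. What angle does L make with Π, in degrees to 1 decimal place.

A direction vector for L is F − H = (-15, 3, 15).
sin θ = |n·v| / (|n||v|) = |-93| / (√53 · √459) = 0.59626.
θ ≈ 36.6°.

36.6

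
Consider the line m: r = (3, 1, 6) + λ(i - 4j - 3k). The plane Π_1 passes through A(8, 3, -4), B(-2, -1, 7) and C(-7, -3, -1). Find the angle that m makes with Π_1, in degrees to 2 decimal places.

AB = (-10, -4, 11), AC = (-15, -6, 3); a normal to Π_1 is AB × AC = (54, -135, 0).
Using A: Π_1 has equation 54x - 135y = 27.
sin θ = |n·v| / (|n||v|) = |594| / (√21141 · √26) = 0.80119.
θ ≈ 53.24°.

53.24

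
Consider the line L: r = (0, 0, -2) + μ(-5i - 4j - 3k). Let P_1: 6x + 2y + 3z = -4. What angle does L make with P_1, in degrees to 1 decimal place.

71.7

sin θ = |n·v| / (|n||v|) = |-47| / (√49 · √50) = 0.94954.
θ ≈ 71.7°.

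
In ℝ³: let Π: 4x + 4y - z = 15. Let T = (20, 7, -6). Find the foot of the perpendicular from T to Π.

(8, -5, -3)

Foot = T − λn with λ = (n·T − d)/|n|² = (114 − 15)/33 = 3.
Foot = (20, 7, -6) − 3·(4, 4, -1) = (8, -5, -3).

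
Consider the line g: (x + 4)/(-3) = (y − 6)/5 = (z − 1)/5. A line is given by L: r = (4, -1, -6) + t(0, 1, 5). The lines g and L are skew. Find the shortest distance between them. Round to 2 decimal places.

3.02

g has direction (-3, 5, 5) through (-4, 6, 1).
Common perpendicular direction n = (-3, 5, 5) × (0, 1, 5) = (20, 15, -3).
With w = (4, -1, -6) − (-4, 6, 1) = (8, -7, -7), w · n = 76.
Distance = |w · n| / |n| = |76| / √634 ≈ 3.02.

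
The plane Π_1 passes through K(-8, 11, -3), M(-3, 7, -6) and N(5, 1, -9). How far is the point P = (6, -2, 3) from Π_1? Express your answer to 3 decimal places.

4.091

KM = (5, -4, -3), KN = (13, -10, -6); a normal to Π_1 is KM × KN = (-6, -9, 2).
Using K: Π_1 has equation -6x - 9y + 2z = -57.
n·P − d = (-6)·(6) + (-9)·(-2) + (2)·(3) − (-57) = 45; |n| = √121.
Distance = |45| / √121 = 45/√121 ≈ 4.091.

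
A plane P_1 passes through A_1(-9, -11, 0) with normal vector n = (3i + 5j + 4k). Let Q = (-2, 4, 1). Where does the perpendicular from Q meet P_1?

P_1: n·r = n·A_1 gives 3x + 5y + 4z = -82.
Foot = Q − λn with λ = (n·Q − d)/|n|² = (18 − (-82))/50 = 2.
Foot = (-2, 4, 1) − 2·(3, 5, 4) = (-8, -6, -7).

(-8, -6, -7)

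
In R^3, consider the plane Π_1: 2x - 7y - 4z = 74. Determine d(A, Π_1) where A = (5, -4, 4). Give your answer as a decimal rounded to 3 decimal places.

n·A − d = (2)·(5) + (-7)·(-4) + (-4)·(4) − 74 = -52; |n| = √69.
Distance = |-52| / √69 = 52/√69 ≈ 6.260.

6.260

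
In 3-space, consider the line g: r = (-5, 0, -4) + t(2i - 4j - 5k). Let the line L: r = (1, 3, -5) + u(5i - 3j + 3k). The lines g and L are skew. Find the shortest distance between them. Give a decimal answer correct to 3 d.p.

Common perpendicular direction n = (2, -4, -5) × (5, -3, 3) = (-27, -31, 14).
With w = (1, 3, -5) − (-5, 0, -4) = (6, 3, -1), w · n = -269.
Distance = |w · n| / |n| = |-269| / √1886 ≈ 6.194.

6.194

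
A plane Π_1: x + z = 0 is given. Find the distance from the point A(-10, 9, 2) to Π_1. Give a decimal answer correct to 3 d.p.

n·A − d = (1)·(-10) + (0)·(9) + (1)·(2) − 0 = -8; |n| = √2.
Distance = |-8| / √2 = 8/√2 ≈ 5.657.

5.657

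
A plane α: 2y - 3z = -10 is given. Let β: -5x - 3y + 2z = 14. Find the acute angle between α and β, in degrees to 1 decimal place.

57.3

cos θ = |n₁·n₂| / (|n₁||n₂|) = |-12| / (√13 · √38).
θ = arccos(0.53991) ≈ 57.3°.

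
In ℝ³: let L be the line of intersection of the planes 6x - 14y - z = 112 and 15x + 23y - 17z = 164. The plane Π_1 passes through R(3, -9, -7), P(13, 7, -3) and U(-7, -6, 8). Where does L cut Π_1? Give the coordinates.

Direction of L: (6, -14, -1) × (15, 23, -17) = (261, 87, 348).
A point on L: solving the two plane equations with x = 17 gives (17, -1, 4).
RP = (10, 16, 4), RU = (-10, 3, 15); a normal to Π_1 is RP × RU = (228, -190, 190).
Using R: Π_1 has equation 228x - 190y + 190z = 1064.
Substitute r = (17, -1, 4) + t(261, 87, 348) into the plane: 4826 + 109098t = 1064, so t = -1/29.
Intersection: (17, -1, 4) + (-1/29)·(261, 87, 348) = (8, -4, -8).

(8, -4, -8)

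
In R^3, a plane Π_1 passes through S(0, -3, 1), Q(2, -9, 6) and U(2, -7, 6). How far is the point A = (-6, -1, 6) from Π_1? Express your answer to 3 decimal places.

SQ = (2, -6, 5), SU = (2, -4, 5); a normal to Π_1 is SQ × SU = (-10, 0, 4).
Using S: Π_1 has equation -10x + 4z = 4.
n·A − d = (-10)·(-6) + (0)·(-1) + (4)·(6) − 4 = 80; |n| = √116.
Distance = |80| / √116 = 80/√116 ≈ 7.428.

7.428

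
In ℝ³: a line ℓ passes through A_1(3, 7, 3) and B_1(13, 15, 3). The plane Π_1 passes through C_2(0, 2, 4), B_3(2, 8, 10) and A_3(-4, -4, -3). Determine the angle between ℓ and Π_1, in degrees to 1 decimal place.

A direction vector for ℓ is B_1 − A_1 = (10, 8, 0).
C_2B_3 = (2, 6, 6), C_2A_3 = (-4, -6, -7); a normal to Π_1 is C_2B_3 × C_2A_3 = (-6, -10, 12).
Using C_2: Π_1 has equation -6x - 10y + 12z = 28.
sin θ = |n·v| / (|n||v|) = |-140| / (√280 · √164) = 0.65332.
θ ≈ 40.8°.

40.8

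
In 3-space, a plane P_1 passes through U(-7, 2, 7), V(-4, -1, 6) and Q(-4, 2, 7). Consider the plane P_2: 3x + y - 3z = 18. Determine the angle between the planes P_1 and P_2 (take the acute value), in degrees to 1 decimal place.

UV = (3, -3, -1), UQ = (3, 0, 0); a normal to P_1 is UV × UQ = (0, -3, 9).
Using U: P_1 has equation -3y + 9z = 57.
cos θ = |n₁·n₂| / (|n₁||n₂|) = |-30| / (√90 · √19).
θ = arccos(0.72548) ≈ 43.5°.

43.5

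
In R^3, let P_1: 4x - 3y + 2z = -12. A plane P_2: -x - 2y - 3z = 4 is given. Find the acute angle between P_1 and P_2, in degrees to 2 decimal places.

78.55

cos θ = |n₁·n₂| / (|n₁||n₂|) = |-4| / (√29 · √14).
θ = arccos(0.19852) ≈ 78.55°.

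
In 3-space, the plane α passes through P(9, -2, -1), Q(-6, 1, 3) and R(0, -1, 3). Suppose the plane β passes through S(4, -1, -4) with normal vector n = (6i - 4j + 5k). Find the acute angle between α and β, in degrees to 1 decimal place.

PQ = (-15, 3, 4), PR = (-9, 1, 4); a normal to α is PQ × PR = (8, 24, 12).
Using P: α has equation 8x + 24y + 12z = 12.
β: n·r = n·S gives 6x - 4y + 5z = 8.
cos θ = |n₁·n₂| / (|n₁||n₂|) = |12| / (√784 · √77).
θ = arccos(0.04884) ≈ 87.2°.

87.2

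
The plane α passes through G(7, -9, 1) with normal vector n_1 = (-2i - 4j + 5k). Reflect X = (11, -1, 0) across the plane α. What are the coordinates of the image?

α: n_1·r = n_1·G gives -2x - 4y + 5z = 27.
λ = (n·X − d)/|n|² = (-18 − 27)/45 = -1.
Reflection = X − 2λn = (11, -1, 0) − (-2)·(-2, -4, 5) = (7, -9, 10).

(7, -9, 10)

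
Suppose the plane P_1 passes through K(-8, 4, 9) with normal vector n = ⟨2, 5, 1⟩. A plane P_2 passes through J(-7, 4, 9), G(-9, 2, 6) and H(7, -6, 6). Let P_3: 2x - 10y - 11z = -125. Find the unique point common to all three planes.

(-3, 2, 9)

P_1: n·r = n·K gives 2x + 5y + z = 13.
JG = (-2, -2, -3), JH = (14, -10, -3); a normal to P_2 is JG × JH = (-24, -48, 48).
Using J: P_2 has equation -24x - 48y + 48z = 408.
Solving the 3×3 linear system 2x + 5y + z = 13, -24x - 48y + 48z = 408, 2x - 10y - 11z = -125 (e.g. by elimination or Cramer's rule, determinant = 1512) gives (-3, 2, 9).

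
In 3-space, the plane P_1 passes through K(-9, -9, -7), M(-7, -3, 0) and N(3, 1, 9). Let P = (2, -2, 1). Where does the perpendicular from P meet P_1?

KM = (2, 6, 7), KN = (12, 10, 16); a normal to P_1 is KM × KN = (26, 52, -52).
Using K: P_1 has equation 26x + 52y - 52z = -338.
Foot = P − λn with λ = (n·P − d)/|n|² = (-104 − (-338))/6084 = 1/26.
Foot = (2, -2, 1) − (1/26)·(26, 52, -52) = (1, -4, 3).

(1, -4, 3)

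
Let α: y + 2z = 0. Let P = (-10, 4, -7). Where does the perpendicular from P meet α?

Foot = P − λn with λ = (n·P − d)/|n|² = (-10 − 0)/5 = -2.
Foot = (-10, 4, -7) − (-2)·(0, 1, 2) = (-10, 6, -3).

(-10, 6, -3)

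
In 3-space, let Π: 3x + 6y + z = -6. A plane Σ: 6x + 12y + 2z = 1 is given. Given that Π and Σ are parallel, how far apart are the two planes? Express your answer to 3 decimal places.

Rescale Σ by 1/2: 3x + 6y + z = 1/2. Then distance = |-6 − (1/2)| / √46 ≈ 0.958.

0.958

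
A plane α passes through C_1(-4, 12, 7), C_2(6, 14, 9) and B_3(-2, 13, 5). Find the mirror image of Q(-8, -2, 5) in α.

(-14, 22, 11)

C_1C_2 = (10, 2, 2), C_1B_3 = (2, 1, -2); a normal to α is C_1C_2 × C_1B_3 = (-6, 24, 6).
Using C_1: α has equation -6x + 24y + 6z = 354.
λ = (n·Q − d)/|n|² = (30 − 354)/648 = -1/2.
Reflection = Q − 2λn = (-8, -2, 5) − (-1)·(-6, 24, 6) = (-14, 22, 11).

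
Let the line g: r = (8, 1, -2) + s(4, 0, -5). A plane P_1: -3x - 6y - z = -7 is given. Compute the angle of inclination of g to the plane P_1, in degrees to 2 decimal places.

sin θ = |n·v| / (|n||v|) = |-7| / (√46 · √41) = 0.16119.
θ ≈ 9.28°.

9.28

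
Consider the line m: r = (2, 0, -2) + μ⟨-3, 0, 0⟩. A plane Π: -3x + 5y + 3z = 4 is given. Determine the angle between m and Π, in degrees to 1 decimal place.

sin θ = |n·v| / (|n||v|) = |9| / (√43 · √9) = 0.45750.
θ ≈ 27.2°.

27.2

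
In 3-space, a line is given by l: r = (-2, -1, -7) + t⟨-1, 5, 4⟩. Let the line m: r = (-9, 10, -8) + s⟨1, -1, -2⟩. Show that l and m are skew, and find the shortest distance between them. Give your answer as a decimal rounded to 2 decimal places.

9.09

Common perpendicular direction n = (-1, 5, 4) × (1, -1, -2) = (-6, 2, -4).
With w = (-9, 10, -8) − (-2, -1, -7) = (-7, 11, -1), w · n = 68.
Since n ≠ 0 the lines are not parallel, and w · n = 68 ≠ 0 so they do not intersect; hence they are skew.
Distance = |w · n| / |n| = |68| / √56 ≈ 9.09.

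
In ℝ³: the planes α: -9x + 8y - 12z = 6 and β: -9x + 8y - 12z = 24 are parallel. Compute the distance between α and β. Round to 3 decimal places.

1.059

Same normal n = (-9, 8, -12) with |n| = √289; distance = |6 − 24| / |n| = 18/√289 ≈ 1.059.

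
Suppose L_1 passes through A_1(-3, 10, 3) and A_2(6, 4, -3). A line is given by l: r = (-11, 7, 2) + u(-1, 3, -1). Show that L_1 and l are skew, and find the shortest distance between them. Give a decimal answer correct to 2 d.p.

7.32

A direction vector for L_1 is A_2 − A_1 = (9, -6, -6).
Common perpendicular direction n = (9, -6, -6) × (-1, 3, -1) = (24, 15, 21).
With w = (-11, 7, 2) − (-3, 10, 3) = (-8, -3, -1), w · n = -258.
Since n ≠ 0 the lines are not parallel, and w · n = -258 ≠ 0 so they do not intersect; hence they are skew.
Distance = |w · n| / |n| = |-258| / √1242 ≈ 7.32.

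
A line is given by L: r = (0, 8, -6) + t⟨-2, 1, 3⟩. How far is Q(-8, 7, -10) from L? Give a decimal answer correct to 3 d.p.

8.964

Taking (0, 8, -6) on L with direction v = (-2, 1, 3): w = Q − (0, 8, -6) = (-8, -1, -4), and w × v = (1, 32, -10).
Distance = |w × v| / |v| = √1125 / √14 ≈ 8.964.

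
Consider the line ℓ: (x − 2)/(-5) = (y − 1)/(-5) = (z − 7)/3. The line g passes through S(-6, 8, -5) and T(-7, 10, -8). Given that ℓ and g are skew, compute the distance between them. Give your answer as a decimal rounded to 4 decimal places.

0.7171

ℓ has direction (-5, -5, 3) through (2, 1, 7).
A direction vector for g is T − S = (-1, 2, -3).
Common perpendicular direction n = (-5, -5, 3) × (-1, 2, -3) = (9, -18, -15).
With w = (-6, 8, -5) − (2, 1, 7) = (-8, 7, -12), w · n = -18.
Distance = |w · n| / |n| = |-18| / √630 ≈ 0.7171.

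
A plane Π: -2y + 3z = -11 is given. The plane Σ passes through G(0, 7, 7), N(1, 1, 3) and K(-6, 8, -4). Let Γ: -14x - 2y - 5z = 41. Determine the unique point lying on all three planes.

(-2, 1, -3)

GN = (1, -6, -4), GK = (-6, 1, -11); a normal to Σ is GN × GK = (70, 35, -35).
Using G: Σ has equation 70x + 35y - 35z = 0.
Solving the 3×3 linear system -2y + 3z = -11, 70x + 35y - 35z = 0, -14x - 2y - 5z = 41 (e.g. by elimination or Cramer's rule, determinant = -630) gives (-2, 1, -3).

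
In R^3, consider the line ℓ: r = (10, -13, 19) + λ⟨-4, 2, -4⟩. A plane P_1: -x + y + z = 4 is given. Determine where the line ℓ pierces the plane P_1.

Substitute r = (10, -13, 19) + t(-4, 2, -4) into the plane: -4 + 2t = 4, so t = 4.
Intersection: (10, -13, 19) + 4·(-4, 2, -4) = (-6, -5, 3).

(-6, -5, 3)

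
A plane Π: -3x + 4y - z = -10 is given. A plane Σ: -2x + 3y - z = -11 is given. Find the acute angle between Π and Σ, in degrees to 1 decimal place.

cos θ = |n₁·n₂| / (|n₁||n₂|) = |19| / (√26 · √14).
θ = arccos(0.99587) ≈ 5.2°.

5.2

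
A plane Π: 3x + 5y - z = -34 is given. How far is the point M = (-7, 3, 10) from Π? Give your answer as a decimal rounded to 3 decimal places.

3.043

n·M − d = (3)·(-7) + (5)·(3) + (-1)·(10) − (-34) = 18; |n| = √35.
Distance = |18| / √35 = 18/√35 ≈ 3.043.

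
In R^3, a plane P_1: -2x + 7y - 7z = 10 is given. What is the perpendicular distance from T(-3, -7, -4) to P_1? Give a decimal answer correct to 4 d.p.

n·T − d = (-2)·(-3) + (7)·(-7) + (-7)·(-4) − 10 = -25; |n| = √102.
Distance = |-25| / √102 = 25/√102 ≈ 2.4754.

2.4754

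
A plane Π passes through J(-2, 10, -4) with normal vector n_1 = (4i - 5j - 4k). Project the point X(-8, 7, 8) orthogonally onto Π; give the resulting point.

(-4, 2, 4)

Π: n_1·r = n_1·J gives 4x - 5y - 4z = -42.
Foot = X − λn with λ = (n·X − d)/|n|² = (-99 − (-42))/57 = -1.
Foot = (-8, 7, 8) − (-1)·(4, -5, -4) = (-4, 2, 4).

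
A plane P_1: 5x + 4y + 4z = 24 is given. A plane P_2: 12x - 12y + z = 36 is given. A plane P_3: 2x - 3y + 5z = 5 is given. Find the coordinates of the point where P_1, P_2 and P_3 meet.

Solving the 3×3 linear system 5x + 4y + 4z = 24, 12x - 12y + z = 36, 2x - 3y + 5z = 5 (e.g. by elimination or Cramer's rule, determinant = -565) gives (4, 1, 0).

(4, 1, 0)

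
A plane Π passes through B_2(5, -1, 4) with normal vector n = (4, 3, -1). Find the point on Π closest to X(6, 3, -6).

Π: n·r = n·B_2 gives 4x + 3y - z = 13.
Foot = X − λn with λ = (n·X − d)/|n|² = (39 − 13)/26 = 1.
Foot = (6, 3, -6) − 1·(4, 3, -1) = (2, 0, -5).

(2, 0, -5)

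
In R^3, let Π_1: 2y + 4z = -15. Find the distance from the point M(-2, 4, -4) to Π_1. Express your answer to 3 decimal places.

n·M − d = (0)·(-2) + (2)·(4) + (4)·(-4) − (-15) = 7; |n| = √20.
Distance = |7| / √20 = 7/√20 ≈ 1.565.

1.565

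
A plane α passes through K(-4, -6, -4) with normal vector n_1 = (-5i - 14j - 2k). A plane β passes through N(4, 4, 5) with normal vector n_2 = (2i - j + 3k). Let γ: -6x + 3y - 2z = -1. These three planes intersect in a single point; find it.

α: n_1·r = n_1·K gives -5x - 14y - 2z = 112.
β: n_2·r = n_2·N gives 2x - y + 3z = 19.
Solving the 3×3 linear system -5x - 14y - 2z = 112, 2x - y + 3z = 19, -6x + 3y - 2z = -1 (e.g. by elimination or Cramer's rule, determinant = 231) gives (-6, -7, 8).

(-6, -7, 8)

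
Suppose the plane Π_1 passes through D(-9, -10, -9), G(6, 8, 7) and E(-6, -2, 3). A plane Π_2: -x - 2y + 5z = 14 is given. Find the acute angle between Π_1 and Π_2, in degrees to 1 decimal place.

57.5

DG = (15, 18, 16), DE = (3, 8, 12); a normal to Π_1 is DG × DE = (88, -132, 66).
Using D: Π_1 has equation 88x - 132y + 66z = -66.
cos θ = |n₁·n₂| / (|n₁||n₂|) = |506| / (√29524 · √30).
θ = arccos(0.53765) ≈ 57.5°.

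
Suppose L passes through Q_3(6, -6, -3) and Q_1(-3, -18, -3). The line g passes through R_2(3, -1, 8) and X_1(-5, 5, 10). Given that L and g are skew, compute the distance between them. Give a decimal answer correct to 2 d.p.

A direction vector for L is Q_1 − Q_3 = (-9, -12, 0).
A direction vector for g is X_1 − R_2 = (-8, 6, 2).
Common perpendicular direction n = (-9, -12, 0) × (-8, 6, 2) = (-24, 18, -150).
With w = (3, -1, 8) − (6, -6, -3) = (-3, 5, 11), w · n = -1488.
Distance = |w · n| / |n| = |-1488| / √23400 ≈ 9.73.

9.73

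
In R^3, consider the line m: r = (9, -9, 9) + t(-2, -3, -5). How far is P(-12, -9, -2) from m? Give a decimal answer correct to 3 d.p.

Taking (9, -9, 9) on m with direction v = (-2, -3, -5): w = P − (9, -9, 9) = (-21, 0, -11), and w × v = (-33, -83, 63).
Distance = |w × v| / |v| = √11947 / √38 ≈ 17.731.

17.731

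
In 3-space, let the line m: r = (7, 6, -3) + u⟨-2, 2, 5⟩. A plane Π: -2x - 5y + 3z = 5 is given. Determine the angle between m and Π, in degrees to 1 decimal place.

14.7

sin θ = |n·v| / (|n||v|) = |9| / (√38 · √33) = 0.25415.
θ ≈ 14.7°.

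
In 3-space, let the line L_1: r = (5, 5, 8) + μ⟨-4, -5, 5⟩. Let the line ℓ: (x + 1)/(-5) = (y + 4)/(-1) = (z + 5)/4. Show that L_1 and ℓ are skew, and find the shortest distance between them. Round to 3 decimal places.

16.245

ℓ has direction (-5, -1, 4) through (-1, -4, -5).
Common perpendicular direction n = (-4, -5, 5) × (-5, -1, 4) = (-15, -9, -21).
With w = (-1, -4, -5) − (5, 5, 8) = (-6, -9, -13), w · n = 444.
Since n ≠ 0 the lines are not parallel, and w · n = 444 ≠ 0 so they do not intersect; hence they are skew.
Distance = |w · n| / |n| = |444| / √747 ≈ 16.245.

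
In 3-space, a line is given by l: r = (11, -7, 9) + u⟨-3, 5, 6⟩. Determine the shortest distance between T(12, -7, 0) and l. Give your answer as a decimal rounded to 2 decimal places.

5.97

Taking (11, -7, 9) on l with direction v = (-3, 5, 6): w = T − (11, -7, 9) = (1, 0, -9), and w × v = (45, 21, 5).
Distance = |w × v| / |v| = √2491 / √70 ≈ 5.97.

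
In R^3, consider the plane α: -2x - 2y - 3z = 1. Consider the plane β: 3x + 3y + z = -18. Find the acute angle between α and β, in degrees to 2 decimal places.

cos θ = |n₁·n₂| / (|n₁||n₂|) = |-15| / (√17 · √19).
θ = arccos(0.83462) ≈ 33.42°.

33.42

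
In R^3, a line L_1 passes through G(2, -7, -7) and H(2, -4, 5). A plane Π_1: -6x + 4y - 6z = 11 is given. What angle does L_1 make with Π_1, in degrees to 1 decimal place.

A direction vector for L_1 is H − G = (0, 3, 12).
sin θ = |n·v| / (|n||v|) = |-60| / (√88 · √153) = 0.51709.
θ ≈ 31.1°.

31.1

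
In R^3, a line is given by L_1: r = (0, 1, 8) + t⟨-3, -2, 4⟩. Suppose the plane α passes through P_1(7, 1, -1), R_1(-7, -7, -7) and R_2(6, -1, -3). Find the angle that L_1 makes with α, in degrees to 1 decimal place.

P_1R_1 = (-14, -8, -6), P_1R_2 = (-1, -2, -2); a normal to α is P_1R_1 × P_1R_2 = (4, -22, 20).
Using P_1: α has equation 4x - 22y + 20z = -14.
sin θ = |n·v| / (|n||v|) = |112| / (√900 · √29) = 0.69326.
θ ≈ 43.9°.

43.9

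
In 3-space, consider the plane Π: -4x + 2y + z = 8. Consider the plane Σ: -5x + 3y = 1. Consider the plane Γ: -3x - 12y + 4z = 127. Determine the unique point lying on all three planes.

Solving the 3×3 linear system -4x + 2y + z = 8, -5x + 3y = 1, -3x - 12y + 4z = 127 (e.g. by elimination or Cramer's rule, determinant = 61) gives (-5, -8, 4).

(-5, -8, 4)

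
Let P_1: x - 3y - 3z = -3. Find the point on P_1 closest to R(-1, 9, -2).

Foot = R − λn with λ = (n·R − d)/|n|² = (-22 − (-3))/19 = -1.
Foot = (-1, 9, -2) − (-1)·(1, -3, -3) = (0, 6, -5).

(0, 6, -5)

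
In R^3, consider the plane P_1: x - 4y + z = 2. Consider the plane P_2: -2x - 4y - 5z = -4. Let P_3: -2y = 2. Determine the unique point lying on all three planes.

(-6, -1, 4)

Solving the 3×3 linear system x - 4y + z = 2, -2x - 4y - 5z = -4, -2y = 2 (e.g. by elimination or Cramer's rule, determinant = -6) gives (-6, -1, 4).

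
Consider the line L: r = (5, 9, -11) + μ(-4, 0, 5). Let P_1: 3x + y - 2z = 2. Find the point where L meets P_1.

Substitute r = (5, 9, -11) + t(-4, 0, 5) into the plane: 46 + (-22)t = 2, so t = 2.
Intersection: (5, 9, -11) + 2·(-4, 0, 5) = (-3, 9, -1).

(-3, 9, -1)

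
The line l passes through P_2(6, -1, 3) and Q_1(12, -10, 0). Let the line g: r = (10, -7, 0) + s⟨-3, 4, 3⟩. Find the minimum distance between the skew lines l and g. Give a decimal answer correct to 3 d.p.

0.169

A direction vector for l is Q_1 − P_2 = (6, -9, -3).
Common perpendicular direction n = (6, -9, -3) × (-3, 4, 3) = (-15, -9, -3).
With w = (10, -7, 0) − (6, -1, 3) = (4, -6, -3), w · n = 3.
Distance = |w · n| / |n| = |3| / √315 ≈ 0.169.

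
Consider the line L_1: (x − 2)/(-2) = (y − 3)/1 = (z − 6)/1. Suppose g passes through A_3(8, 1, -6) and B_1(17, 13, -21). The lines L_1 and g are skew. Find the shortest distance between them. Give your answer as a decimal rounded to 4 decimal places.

5.8070

L_1 has direction (-2, 1, 1) through (2, 3, 6).
A direction vector for g is B_1 − A_3 = (9, 12, -15).
Common perpendicular direction n = (-2, 1, 1) × (9, 12, -15) = (-27, -21, -33).
With w = (8, 1, -6) − (2, 3, 6) = (6, -2, -12), w · n = 276.
Distance = |w · n| / |n| = |276| / √2259 ≈ 5.8070.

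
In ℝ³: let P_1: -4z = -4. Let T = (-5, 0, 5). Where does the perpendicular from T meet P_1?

(-5, 0, 1)

Foot = T − λn with λ = (n·T − d)/|n|² = (-20 − (-4))/16 = -1.
Foot = (-5, 0, 5) − (-1)·(0, 0, -4) = (-5, 0, 1).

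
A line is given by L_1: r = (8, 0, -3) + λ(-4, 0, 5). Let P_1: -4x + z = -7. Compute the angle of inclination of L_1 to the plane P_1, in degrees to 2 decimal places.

52.70

sin θ = |n·v| / (|n||v|) = |21| / (√17 · √41) = 0.79543.
θ ≈ 52.70°.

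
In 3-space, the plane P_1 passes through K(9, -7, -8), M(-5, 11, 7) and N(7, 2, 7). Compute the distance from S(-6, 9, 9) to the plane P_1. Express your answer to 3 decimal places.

KM = (-14, 18, 15), KN = (-2, 9, 15); a normal to P_1 is KM × KN = (135, 180, -90).
Using K: P_1 has equation 135x + 180y - 90z = 675.
n·S − d = (135)·(-6) + (180)·(9) + (-90)·(9) − 675 = -675; |n| = √58725.
Distance = |-675| / √58725 = 675/√58725 ≈ 2.785.

2.785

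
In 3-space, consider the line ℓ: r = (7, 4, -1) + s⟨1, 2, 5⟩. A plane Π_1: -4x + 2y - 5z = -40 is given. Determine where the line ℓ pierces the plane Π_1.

Substitute r = (7, 4, -1) + t(1, 2, 5) into the plane: -15 + (-25)t = -40, so t = 1.
Intersection: (7, 4, -1) + 1·(1, 2, 5) = (8, 6, 4).

(8, 6, 4)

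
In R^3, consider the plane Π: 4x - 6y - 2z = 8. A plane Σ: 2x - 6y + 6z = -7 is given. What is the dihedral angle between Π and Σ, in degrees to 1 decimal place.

60.6

cos θ = |n₁·n₂| / (|n₁||n₂|) = |32| / (√56 · √76).
θ = arccos(0.49051) ≈ 60.6°.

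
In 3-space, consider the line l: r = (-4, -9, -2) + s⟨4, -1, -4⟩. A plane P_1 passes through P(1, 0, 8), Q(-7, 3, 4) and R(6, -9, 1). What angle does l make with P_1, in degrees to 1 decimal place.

36.7

PQ = (-8, 3, -4), PR = (5, -9, -7); a normal to P_1 is PQ × PR = (-57, -76, 57).
Using P: P_1 has equation -57x - 76y + 57z = 399.
sin θ = |n·v| / (|n||v|) = |-380| / (√12274 · √33) = 0.59708.
θ ≈ 36.7°.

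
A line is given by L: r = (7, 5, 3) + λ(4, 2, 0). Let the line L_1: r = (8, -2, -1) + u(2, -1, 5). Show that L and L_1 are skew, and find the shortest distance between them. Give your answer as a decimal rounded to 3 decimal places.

7.664

Common perpendicular direction n = (4, 2, 0) × (2, -1, 5) = (10, -20, -8).
With w = (8, -2, -1) − (7, 5, 3) = (1, -7, -4), w · n = 182.
Since n ≠ 0 the lines are not parallel, and w · n = 182 ≠ 0 so they do not intersect; hence they are skew.
Distance = |w · n| / |n| = |182| / √564 ≈ 7.664.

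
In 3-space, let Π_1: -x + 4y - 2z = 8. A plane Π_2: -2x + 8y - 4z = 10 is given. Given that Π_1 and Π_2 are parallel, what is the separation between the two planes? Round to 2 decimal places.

0.65

Rescale Π_2 by 1/2: -x + 4y - 2z = 5. Then distance = |8 − 5| / √21 ≈ 0.65.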